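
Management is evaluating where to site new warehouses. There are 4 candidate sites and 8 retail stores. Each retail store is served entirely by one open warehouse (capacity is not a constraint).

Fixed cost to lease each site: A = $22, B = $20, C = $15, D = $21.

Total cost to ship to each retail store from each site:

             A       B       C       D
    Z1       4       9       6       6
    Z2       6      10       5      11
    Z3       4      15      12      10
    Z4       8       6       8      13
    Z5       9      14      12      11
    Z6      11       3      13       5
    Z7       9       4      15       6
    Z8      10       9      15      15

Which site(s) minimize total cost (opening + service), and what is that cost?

For any fixed open set, each retail store goes to its cheapest open site; total = fixed + service.
{A}: Z1→A 4, Z2→A 6, Z3→A 4, Z4→A 8, Z5→A 9, Z6→A 11, Z7→A 9, Z8→A 10. Service 61; fixed 22; total 83.
{A, B}: service 45 + fixed 42 = 87
{B}: service 70 + fixed 20 = 90
{A, B, C, D}: Z1→A 4, Z2→C 5, Z3→A 4, Z4→B 6, Z5→A 9, Z6→B 3, Z7→B 4, Z8→B 9. Service 44; fixed 78; total 122.
No other subset beats 83.

Open A only; minimum total cost 83.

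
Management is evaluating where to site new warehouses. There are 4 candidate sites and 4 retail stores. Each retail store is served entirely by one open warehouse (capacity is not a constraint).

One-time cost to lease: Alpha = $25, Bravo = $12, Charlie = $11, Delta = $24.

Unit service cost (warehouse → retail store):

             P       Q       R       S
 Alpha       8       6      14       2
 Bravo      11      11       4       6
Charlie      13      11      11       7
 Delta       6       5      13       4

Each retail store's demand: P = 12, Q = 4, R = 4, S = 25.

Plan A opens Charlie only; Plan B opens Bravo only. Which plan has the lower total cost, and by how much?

Plan A: {Charlie}: P→Charlie 13·12=156, Q→Charlie 11·4=44, R→Charlie 11·4=44, S→Charlie 7·25=175. Service 419; fixed 11; total 430.
Plan B: {Bravo}: P→Bravo 11·12=132, Q→Bravo 11·4=44, R→Bravo 4·4=16, S→Bravo 6·25=150. Service 342; fixed 12; total 354.
Difference: |430 − 354| = 76.

Plan B is cheaper by 76.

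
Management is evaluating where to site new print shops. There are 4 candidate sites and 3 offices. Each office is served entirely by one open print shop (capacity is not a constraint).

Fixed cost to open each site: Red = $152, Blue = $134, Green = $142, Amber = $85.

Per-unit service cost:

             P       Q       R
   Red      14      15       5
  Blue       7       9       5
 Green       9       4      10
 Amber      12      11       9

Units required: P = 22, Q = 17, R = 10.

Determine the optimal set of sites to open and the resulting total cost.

Open Blue only; minimum total cost 491.

For any fixed open set, each office goes to its cheapest open site; total = fixed + service.
{Blue}: P→Blue 7·22=154, Q→Blue 9·17=153, R→Blue 5·10=50. Service 357; fixed 134; total 491.
{Green}: service 366 + fixed 142 = 508
{Blue, Green}: service 272 + fixed 276 = 548
{Red, Blue, Green, Amber}: P→Blue 7·22=154, Q→Green 4·17=68, R→Red 5·10=50. Service 272; fixed 513; total 785.
No other subset beats 491.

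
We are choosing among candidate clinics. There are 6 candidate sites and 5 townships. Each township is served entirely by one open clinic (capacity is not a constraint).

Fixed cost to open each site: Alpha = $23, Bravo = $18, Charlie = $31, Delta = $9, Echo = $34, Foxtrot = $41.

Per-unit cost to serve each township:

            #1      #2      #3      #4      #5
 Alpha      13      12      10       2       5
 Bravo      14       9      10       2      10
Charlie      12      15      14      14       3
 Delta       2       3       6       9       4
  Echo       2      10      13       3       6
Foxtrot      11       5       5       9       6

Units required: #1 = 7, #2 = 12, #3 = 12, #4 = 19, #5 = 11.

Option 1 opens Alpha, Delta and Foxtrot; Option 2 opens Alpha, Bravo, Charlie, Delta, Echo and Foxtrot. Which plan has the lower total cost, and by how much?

Option 1 is cheaper by 72.

Option 1: {Alpha, Delta, Foxtrot}: #1→Delta 2·7=14, #2→Delta 3·12=36, #3→Foxtrot 5·12=60, #4→Alpha 2·19=38, #5→Delta 4·11=44. Service 192; fixed 73; total 265.
Option 2: {Alpha, Bravo, Charlie, Delta, Echo, Foxtrot}: #1→Delta 2·7=14, #2→Delta 3·12=36, #3→Foxtrot 5·12=60, #4→Alpha 2·19=38, #5→Charlie 3·11=33. Service 181; fixed 156; total 337.
Difference: |265 − 337| = 72.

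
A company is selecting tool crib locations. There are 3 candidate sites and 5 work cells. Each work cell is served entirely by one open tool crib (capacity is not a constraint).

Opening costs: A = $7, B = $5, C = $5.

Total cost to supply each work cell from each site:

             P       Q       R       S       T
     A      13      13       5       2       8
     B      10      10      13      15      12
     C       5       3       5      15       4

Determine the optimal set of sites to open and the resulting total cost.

For any fixed open set, each work cell goes to its cheapest open site; total = fixed + service.
{A, C}: P→C 5, Q→C 3, R→A 5, S→A 2, T→C 4. Service 19; fixed 12; total 31.
{A, B, C}: service 19 + fixed 17 = 36
{C}: service 32 + fixed 5 = 37
{B}: P→B 10, Q→B 10, R→B 13, S→B 15, T→B 12. Service 60; fixed 5; total 65.
No other subset beats 31.

Open A and C; minimum total cost 31.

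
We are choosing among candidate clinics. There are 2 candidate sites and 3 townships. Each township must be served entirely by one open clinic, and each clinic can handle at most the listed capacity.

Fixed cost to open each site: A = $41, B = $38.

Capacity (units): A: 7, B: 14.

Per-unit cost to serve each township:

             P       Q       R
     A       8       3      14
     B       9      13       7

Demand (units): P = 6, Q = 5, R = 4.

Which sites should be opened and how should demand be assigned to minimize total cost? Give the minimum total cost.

Open {A, B}: P→B 9·6=54, Q→A 3·5=15, R→B 7·4=28.
Loads: A carries 5/7, B carries 10/14. Service 97; fixed 79; total 176.
Next best feasible plan costs 220.

Minimum total cost: 176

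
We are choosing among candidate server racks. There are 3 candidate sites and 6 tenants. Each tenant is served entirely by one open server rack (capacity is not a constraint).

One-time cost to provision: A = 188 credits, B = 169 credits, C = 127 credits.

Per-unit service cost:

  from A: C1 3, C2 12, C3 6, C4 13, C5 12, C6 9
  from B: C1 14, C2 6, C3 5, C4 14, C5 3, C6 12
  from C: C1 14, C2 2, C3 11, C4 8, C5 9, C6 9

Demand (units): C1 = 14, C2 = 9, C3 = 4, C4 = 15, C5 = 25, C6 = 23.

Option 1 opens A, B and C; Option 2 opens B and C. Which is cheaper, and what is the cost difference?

Option 1: {A, B, C}: C1→A 3·14=42, C2→C 2·9=18, C3→B 5·4=20, C4→C 8·15=120, C5→B 3·25=75, C6→A 9·23=207. Service 482; fixed 484; total 966.
Option 2: {B, C}: C1→B 14·14=196, C2→C 2·9=18, C3→B 5·4=20, C4→C 8·15=120, C5→B 3·25=75, C6→C 9·23=207. Service 636; fixed 296; total 932.
Difference: |966 − 932| = 34.

Option 2 is cheaper by 34.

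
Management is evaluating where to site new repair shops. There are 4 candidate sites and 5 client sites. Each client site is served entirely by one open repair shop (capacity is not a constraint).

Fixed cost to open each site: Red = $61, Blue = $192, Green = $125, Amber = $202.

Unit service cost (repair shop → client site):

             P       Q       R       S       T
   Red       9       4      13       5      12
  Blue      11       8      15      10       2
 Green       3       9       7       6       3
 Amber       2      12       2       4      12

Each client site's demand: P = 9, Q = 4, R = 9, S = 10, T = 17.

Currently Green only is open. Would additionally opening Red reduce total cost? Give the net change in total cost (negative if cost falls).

No — net change +31 (cost rises by 31).

Current service cost with {Green}: 237.
Adding Red: each client site re-picks its cheapest; new service cost 207, saving 30.
Extra fixed cost: 61. Net change = 61 − 30 = 31.
(Totals: 362 → 393.)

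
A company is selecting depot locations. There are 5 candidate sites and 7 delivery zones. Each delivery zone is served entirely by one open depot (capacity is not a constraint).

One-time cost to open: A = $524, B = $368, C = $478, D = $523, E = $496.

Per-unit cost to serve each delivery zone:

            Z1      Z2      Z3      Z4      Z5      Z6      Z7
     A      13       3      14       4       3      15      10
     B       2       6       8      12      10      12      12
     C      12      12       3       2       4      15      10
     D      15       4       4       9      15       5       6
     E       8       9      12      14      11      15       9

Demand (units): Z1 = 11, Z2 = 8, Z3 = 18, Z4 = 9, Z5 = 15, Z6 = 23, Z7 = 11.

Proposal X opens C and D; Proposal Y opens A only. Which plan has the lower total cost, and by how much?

Proposal X is cheaper by 1.

Proposal X: {C, D}: Z1→C 12·11=132, Z2→D 4·8=32, Z3→C 3·18=54, Z4→C 2·9=18, Z5→C 4·15=60, Z6→D 5·23=115, Z7→D 6·11=66. Service 477; fixed 1001; total 1478.
Proposal Y: {A}: Z1→A 13·11=143, Z2→A 3·8=24, Z3→A 14·18=252, Z4→A 4·9=36, Z5→A 3·15=45, Z6→A 15·23=345, Z7→A 10·11=110. Service 955; fixed 524; total 1479.
Difference: |1478 − 1479| = 1.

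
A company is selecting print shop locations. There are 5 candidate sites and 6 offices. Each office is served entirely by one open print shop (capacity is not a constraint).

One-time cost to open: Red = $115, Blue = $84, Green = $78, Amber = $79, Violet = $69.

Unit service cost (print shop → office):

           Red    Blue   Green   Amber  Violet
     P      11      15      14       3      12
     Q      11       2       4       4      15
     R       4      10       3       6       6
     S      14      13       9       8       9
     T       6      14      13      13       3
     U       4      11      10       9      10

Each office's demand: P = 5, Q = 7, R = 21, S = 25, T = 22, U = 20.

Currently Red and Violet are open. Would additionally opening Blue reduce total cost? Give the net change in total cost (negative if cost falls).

Current service cost with {Red, Violet}: 587.
Adding Blue: each office re-picks its cheapest; new service cost 524, saving 63.
Extra fixed cost: 84. Net change = 84 − 63 = 21.
(Totals: 771 → 792.)

No — net change +21 (cost rises by 21).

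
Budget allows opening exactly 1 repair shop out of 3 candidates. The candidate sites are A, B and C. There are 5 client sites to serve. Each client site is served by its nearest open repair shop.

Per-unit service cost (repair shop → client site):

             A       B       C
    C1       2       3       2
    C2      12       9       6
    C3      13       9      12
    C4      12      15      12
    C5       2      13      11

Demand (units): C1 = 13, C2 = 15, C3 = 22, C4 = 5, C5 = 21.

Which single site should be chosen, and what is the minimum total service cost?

Choose A only; total service cost 594.

With exactly 1 open, each client site uses its cheapest among the chosen.
{A}: C1→A 2·13=26, C2→A 12·15=180, C3→A 13·22=286, C4→A 12·5=60, C5→A 2·21=42. Service cost 594.
{C}: service cost 671
{B}: service cost 720
Among all 3 size-1 choices, {A} is lowest.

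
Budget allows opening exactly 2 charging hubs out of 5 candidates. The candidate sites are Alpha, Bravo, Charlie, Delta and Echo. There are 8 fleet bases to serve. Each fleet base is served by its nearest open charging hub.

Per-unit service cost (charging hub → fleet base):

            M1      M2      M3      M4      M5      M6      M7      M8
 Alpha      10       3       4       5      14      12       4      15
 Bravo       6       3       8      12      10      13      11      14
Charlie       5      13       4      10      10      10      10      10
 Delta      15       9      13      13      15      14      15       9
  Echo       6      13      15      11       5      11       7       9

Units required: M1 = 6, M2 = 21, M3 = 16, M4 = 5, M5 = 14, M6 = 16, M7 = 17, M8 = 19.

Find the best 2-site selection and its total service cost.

With exactly 2 open, each fleet base uses its cheapest among the chosen.
{Alpha, Echo}: M1→Echo 6·6=36, M2→Alpha 3·21=63, M3→Alpha 4·16=64, M4→Alpha 5·5=25, M5→Echo 5·14=70, M6→Echo 11·16=176, M7→Alpha 4·17=68, M8→Echo 9·19=171. Service cost 673.
{Alpha, Charlie}: service cost 740
{Bravo, Echo}: service cost 818
Among all 10 size-2 choices, {Alpha, Echo} is lowest.

Choose Alpha and Echo; total service cost 673.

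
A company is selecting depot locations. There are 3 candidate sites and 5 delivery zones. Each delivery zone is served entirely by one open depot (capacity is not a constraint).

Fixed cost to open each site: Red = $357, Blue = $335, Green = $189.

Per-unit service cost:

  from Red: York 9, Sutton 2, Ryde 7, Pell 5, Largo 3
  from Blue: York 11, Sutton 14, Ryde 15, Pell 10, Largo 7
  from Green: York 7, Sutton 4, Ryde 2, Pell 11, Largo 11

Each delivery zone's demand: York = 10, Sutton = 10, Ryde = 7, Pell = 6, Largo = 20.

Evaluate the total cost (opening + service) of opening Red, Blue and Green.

Each delivery zone is assigned to its cheapest site among the open ones.
{Red, Blue, Green}: York→Green 7·10=70, Sutton→Red 2·10=20, Ryde→Green 2·7=14, Pell→Red 5·6=30, Largo→Red 3·20=60. Service 194; fixed 881; total 1075.

Total cost: 1075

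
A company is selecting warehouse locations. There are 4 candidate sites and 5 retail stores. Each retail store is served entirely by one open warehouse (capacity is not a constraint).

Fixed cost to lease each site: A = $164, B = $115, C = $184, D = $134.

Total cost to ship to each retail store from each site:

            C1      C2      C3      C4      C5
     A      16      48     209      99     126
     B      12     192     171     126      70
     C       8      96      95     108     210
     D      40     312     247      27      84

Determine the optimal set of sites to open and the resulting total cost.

For any fixed open set, each retail store goes to its cheapest open site; total = fixed + service.
{C, D}: C1→C 8, C2→C 96, C3→C 95, C4→D 27, C5→D 84. Service 310; fixed 318; total 628.
{A}: C1→A 16, C2→A 48, C3→A 209, C4→A 99, C5→A 126. Service 498; fixed 164; total 662.
{B, C}: service 377 + fixed 299 = 676
{A, B, C, D}: C1→C 8, C2→A 48, C3→C 95, C4→D 27, C5→B 70. Service 248; fixed 597; total 845.
(All 15 nonempty subsets were checked; C and D is lowest.)

Open C and D; minimum total cost 628.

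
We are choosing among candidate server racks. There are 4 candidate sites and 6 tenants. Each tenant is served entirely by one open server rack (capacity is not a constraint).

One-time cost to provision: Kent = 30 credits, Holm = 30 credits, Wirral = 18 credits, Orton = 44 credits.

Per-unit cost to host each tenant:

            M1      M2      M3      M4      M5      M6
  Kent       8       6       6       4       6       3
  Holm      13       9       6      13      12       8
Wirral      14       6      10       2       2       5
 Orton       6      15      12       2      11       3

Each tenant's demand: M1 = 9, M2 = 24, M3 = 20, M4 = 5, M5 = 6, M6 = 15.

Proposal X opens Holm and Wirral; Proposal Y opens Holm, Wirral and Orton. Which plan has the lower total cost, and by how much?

Proposal Y is cheaper by 49.

Proposal X: {Holm, Wirral}: M1→Holm 13·9=117, M2→Wirral 6·24=144, M3→Holm 6·20=120, M4→Wirral 2·5=10, M5→Wirral 2·6=12, M6→Wirral 5·15=75. Service 478; fixed 48; total 526.
Proposal Y: {Holm, Wirral, Orton}: M1→Orton 6·9=54, M2→Wirral 6·24=144, M3→Holm 6·20=120, M4→Wirral 2·5=10, M5→Wirral 2·6=12, M6→Orton 3·15=45. Service 385; fixed 92; total 477.
Difference: |526 − 477| = 49.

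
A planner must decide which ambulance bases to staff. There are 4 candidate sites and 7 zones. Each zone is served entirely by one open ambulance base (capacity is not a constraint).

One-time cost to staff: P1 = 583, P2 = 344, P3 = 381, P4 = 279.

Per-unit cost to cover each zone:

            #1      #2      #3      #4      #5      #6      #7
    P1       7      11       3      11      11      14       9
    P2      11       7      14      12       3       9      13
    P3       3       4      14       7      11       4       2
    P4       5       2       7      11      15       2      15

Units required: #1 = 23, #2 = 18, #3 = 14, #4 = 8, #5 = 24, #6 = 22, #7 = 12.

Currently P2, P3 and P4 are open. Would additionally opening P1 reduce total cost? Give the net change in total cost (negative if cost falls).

Current service cost with {P2, P3, P4}: 399.
Adding P1: each zone re-picks its cheapest; new service cost 343, saving 56.
Extra fixed cost: 583. Net change = 583 − 56 = 527.
(Totals: 1403 → 1930.)

No — net change +527 (cost rises by 527).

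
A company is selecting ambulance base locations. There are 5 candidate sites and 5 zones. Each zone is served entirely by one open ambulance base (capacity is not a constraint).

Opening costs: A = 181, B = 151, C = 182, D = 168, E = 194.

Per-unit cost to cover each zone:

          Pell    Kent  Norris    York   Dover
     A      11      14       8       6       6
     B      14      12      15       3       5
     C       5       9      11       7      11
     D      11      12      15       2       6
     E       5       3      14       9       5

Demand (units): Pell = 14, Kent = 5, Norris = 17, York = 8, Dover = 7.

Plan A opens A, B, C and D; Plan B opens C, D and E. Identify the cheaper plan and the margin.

Plan B is cheaper by 117.

Plan A: {A, B, C, D}: Pell→C 5·14=70, Kent→C 9·5=45, Norris→A 8·17=136, York→D 2·8=16, Dover→B 5·7=35. Service 302; fixed 682; total 984.
Plan B: {C, D, E}: Pell→C 5·14=70, Kent→E 3·5=15, Norris→C 11·17=187, York→D 2·8=16, Dover→E 5·7=35. Service 323; fixed 544; total 867.
Difference: |984 − 867| = 117.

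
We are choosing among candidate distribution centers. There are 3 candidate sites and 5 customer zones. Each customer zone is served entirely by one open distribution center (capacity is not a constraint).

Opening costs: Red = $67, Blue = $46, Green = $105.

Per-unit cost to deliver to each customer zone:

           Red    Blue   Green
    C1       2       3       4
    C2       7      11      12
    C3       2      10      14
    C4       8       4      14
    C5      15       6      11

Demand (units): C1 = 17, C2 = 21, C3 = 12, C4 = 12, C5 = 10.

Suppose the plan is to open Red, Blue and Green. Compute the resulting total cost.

Total cost: 531

Each customer zone is assigned to its cheapest site among the open ones.
{Red, Blue, Green}: C1→Red 2·17=34, C2→Red 7·21=147, C3→Red 2·12=24, C4→Blue 4·12=48, C5→Blue 6·10=60. Service 313; fixed 218; total 531.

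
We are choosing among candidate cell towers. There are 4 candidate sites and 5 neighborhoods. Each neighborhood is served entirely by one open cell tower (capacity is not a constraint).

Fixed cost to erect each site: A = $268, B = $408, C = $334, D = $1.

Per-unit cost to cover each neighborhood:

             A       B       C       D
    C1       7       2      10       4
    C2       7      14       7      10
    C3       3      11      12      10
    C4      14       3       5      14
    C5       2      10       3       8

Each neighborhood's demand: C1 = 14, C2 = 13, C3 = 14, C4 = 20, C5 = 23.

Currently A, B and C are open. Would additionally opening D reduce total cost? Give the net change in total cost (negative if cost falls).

No — net change +1 (cost rises by 1).

Current service cost with {A, B, C}: 267.
Adding D: each neighborhood re-picks its cheapest; new service cost 267, saving 0.
Extra fixed cost: 1. Net change = 1 − 0 = 1.
(Totals: 1277 → 1278.)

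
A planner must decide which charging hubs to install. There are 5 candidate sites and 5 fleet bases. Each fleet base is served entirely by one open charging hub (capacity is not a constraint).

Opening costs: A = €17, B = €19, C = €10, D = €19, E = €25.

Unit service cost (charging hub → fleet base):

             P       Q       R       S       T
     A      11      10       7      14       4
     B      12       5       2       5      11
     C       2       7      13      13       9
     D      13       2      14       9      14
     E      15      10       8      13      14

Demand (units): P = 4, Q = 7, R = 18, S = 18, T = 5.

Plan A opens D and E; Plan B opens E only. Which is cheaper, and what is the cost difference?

Plan A: {D, E}: P→D 13·4=52, Q→D 2·7=14, R→E 8·18=144, S→D 9·18=162, T→D 14·5=70. Service 442; fixed 44; total 486.
Plan B: {E}: P→E 15·4=60, Q→E 10·7=70, R→E 8·18=144, S→E 13·18=234, T→E 14·5=70. Service 578; fixed 25; total 603.
Difference: |486 − 603| = 117.

Plan A is cheaper by 117.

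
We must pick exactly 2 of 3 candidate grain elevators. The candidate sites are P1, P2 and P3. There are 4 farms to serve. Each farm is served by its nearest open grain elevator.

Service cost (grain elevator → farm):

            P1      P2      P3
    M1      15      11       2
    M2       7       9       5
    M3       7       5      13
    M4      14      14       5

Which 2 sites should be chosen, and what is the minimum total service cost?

Choose P2 and P3; total service cost 17.

With exactly 2 open, each farm uses its cheapest among the chosen.
{P2, P3}: M1→P3 2, M2→P3 5, M3→P2 5, M4→P3 5. Service cost 17.
{P1, P3}: service cost 19
{P1, P2}: service cost 37
Among all 3 size-2 choices, {P2, P3} is lowest.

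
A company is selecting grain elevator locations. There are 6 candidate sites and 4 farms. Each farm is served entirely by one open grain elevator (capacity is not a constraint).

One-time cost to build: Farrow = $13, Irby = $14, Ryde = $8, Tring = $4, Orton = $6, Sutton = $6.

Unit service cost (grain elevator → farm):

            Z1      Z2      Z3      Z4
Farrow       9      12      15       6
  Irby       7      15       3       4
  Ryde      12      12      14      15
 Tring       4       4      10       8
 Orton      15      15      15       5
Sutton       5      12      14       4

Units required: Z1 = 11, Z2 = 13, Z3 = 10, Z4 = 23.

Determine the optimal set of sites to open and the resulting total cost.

Open Irby and Tring; minimum total cost 236.

For any fixed open set, each farm goes to its cheapest open site; total = fixed + service.
{Irby, Tring}: Z1→Tring 4·11=44, Z2→Tring 4·13=52, Z3→Irby 3·10=30, Z4→Irby 4·23=92. Service 218; fixed 18; total 236.
{Irby, Tring, Orton}: Z1→Tring 4·11=44, Z2→Tring 4·13=52, Z3→Irby 3·10=30, Z4→Irby 4·23=92. Service 218; fixed 24; total 242.
{Irby, Tring, Sutton}: service 218 + fixed 24 = 242
{Farrow, Irby, Ryde, Tring, Orton, Sutton}: service 218 + fixed 51 = 269
No other subset beats 236.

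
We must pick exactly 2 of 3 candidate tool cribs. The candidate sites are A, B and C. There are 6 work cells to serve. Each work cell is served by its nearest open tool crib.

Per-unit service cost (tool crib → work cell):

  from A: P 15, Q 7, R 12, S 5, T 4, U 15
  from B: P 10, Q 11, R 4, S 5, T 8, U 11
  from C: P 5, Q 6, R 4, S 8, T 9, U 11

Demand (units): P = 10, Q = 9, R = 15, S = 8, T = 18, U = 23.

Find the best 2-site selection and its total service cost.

Choose A and C; total service cost 529.

With exactly 2 open, each work cell uses its cheapest among the chosen.
{A, C}: P→C 5·10=50, Q→C 6·9=54, R→C 4·15=60, S→A 5·8=40, T→A 4·18=72, U→C 11·23=253. Service cost 529.
{A, B}: service cost 588
{B, C}: service cost 601
Among all 3 size-2 choices, {A, C} is lowest.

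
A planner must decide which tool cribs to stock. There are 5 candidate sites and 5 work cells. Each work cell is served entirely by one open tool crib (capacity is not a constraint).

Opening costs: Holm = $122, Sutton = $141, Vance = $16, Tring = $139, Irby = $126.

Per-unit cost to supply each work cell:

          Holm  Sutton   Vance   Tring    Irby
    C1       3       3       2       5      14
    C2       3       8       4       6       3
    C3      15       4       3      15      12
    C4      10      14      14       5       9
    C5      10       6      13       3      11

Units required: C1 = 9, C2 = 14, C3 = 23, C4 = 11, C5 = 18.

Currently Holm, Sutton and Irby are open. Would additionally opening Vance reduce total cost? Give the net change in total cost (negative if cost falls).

Yes — net change −16 (cost falls by 16).

Current service cost with {Holm, Sutton, Irby}: 368.
Adding Vance: each work cell re-picks its cheapest; new service cost 336, saving 32.
Extra fixed cost: 16. Net change = 16 − 32 = -16.
(Totals: 757 → 741.)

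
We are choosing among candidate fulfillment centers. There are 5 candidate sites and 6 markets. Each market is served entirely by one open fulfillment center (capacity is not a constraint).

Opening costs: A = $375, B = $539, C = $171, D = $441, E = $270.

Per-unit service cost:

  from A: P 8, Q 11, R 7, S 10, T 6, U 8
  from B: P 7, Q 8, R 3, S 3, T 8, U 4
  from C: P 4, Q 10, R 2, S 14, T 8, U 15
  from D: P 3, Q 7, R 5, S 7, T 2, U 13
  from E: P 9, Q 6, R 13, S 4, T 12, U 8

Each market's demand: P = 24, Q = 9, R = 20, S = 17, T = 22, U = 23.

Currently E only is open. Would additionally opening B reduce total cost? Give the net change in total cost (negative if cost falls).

Current service cost with {E}: 1046.
Adding B: each market re-picks its cheapest; new service cost 601, saving 445.
Extra fixed cost: 539. Net change = 539 − 445 = 94.
(Totals: 1316 → 1410.)

No — net change +94 (cost rises by 94).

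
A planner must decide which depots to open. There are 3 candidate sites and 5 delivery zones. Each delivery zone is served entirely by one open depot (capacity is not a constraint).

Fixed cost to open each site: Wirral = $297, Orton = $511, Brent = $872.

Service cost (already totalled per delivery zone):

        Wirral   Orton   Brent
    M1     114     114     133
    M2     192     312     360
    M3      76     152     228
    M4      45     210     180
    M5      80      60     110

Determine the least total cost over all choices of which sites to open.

For any fixed open set, each delivery zone goes to its cheapest open site; total = fixed + service.
{Wirral}: M1→Wirral 114, M2→Wirral 192, M3→Wirral 76, M4→Wirral 45, M5→Wirral 80. Service 507; fixed 297; total 804.
{Wirral, Orton}: M1→Wirral 114, M2→Wirral 192, M3→Wirral 76, M4→Wirral 45, M5→Orton 60. Service 487; fixed 808; total 1295.
{Orton}: service 848 + fixed 511 = 1359
{Wirral, Orton, Brent}: service 487 + fixed 1680 = 2167
(All 7 nonempty subsets were checked; Wirral only is lowest.)

Minimum total cost: 804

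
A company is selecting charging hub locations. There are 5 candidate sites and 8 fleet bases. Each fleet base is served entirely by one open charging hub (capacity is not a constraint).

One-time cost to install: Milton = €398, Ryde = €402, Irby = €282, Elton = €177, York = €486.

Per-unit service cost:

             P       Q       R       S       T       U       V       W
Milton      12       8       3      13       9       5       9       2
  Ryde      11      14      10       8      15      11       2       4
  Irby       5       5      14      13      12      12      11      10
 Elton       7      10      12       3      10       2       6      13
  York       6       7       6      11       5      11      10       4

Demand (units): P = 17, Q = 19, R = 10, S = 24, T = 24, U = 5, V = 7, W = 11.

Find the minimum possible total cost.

Minimum total cost: 1113

For any fixed open set, each fleet base goes to its cheapest open site; total = fixed + service.
{Elton}: P→Elton 7·17=119, Q→Elton 10·19=190, R→Elton 12·10=120, S→Elton 3·24=72, T→Elton 10·24=240, U→Elton 2·5=10, V→Elton 6·7=42, W→Elton 13·11=143. Service 936; fixed 177; total 1113.
{Irby, Elton}: service 774 + fixed 459 = 1233
{Milton, Elton}: service 663 + fixed 575 = 1238
{Milton, Ryde, Irby, Elton, York}: service 448 + fixed 1745 = 2193
No other subset beats 1113.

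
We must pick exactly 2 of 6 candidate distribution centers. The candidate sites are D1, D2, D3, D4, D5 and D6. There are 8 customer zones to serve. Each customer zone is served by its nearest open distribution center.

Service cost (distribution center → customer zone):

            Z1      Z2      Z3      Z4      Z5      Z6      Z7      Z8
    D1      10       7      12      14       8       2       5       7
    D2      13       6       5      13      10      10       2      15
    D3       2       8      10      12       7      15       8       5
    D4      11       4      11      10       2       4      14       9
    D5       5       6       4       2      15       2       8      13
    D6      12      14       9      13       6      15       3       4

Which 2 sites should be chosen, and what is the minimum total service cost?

With exactly 2 open, each customer zone uses its cheapest among the chosen.
{D5, D6}: Z1→D5 5, Z2→D5 6, Z3→D5 4, Z4→D5 2, Z5→D6 6, Z6→D5 2, Z7→D6 3, Z8→D6 4. Service cost 32.
{D3, D5}: service cost 36
{D4, D5}: service cost 36
Among all 15 size-2 choices, {D5, D6} is lowest.

Choose D5 and D6; total service cost 32.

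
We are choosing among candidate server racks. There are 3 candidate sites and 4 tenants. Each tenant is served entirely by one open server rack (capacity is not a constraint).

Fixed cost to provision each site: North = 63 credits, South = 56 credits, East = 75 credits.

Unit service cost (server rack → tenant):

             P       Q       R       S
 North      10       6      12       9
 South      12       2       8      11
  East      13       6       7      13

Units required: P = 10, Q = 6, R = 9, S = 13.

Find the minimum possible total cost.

For any fixed open set, each tenant goes to its cheapest open site; total = fixed + service.
{South}: P→South 12·10=120, Q→South 2·6=12, R→South 8·9=72, S→South 11·13=143. Service 347; fixed 56; total 403.
{North, South}: P→North 10·10=100, Q→South 2·6=12, R→South 8·9=72, S→North 9·13=117. Service 301; fixed 119; total 420.
{North}: service 361 + fixed 63 = 424
{North, South, East}: P→North 10·10=100, Q→South 2·6=12, R→East 7·9=63, S→North 9·13=117. Service 292; fixed 194; total 486.
(All 7 nonempty subsets were checked; South only is lowest.)

Minimum total cost: 403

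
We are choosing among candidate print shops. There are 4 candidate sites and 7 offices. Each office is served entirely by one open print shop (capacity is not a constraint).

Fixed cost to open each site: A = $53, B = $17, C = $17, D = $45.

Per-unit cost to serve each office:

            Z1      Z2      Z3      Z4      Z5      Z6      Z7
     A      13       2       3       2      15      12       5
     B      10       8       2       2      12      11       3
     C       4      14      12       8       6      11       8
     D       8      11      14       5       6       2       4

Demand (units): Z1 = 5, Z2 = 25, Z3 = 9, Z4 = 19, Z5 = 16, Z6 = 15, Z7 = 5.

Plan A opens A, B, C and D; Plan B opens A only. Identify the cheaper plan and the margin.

Plan A: {A, B, C, D}: Z1→C 4·5=20, Z2→A 2·25=50, Z3→B 2·9=18, Z4→A 2·19=38, Z5→C 6·16=96, Z6→D 2·15=30, Z7→B 3·5=15. Service 267; fixed 132; total 399.
Plan B: {A}: Z1→A 13·5=65, Z2→A 2·25=50, Z3→A 3·9=27, Z4→A 2·19=38, Z5→A 15·16=240, Z6→A 12·15=180, Z7→A 5·5=25. Service 625; fixed 53; total 678.
Difference: |399 − 678| = 279.

Plan A is cheaper by 279.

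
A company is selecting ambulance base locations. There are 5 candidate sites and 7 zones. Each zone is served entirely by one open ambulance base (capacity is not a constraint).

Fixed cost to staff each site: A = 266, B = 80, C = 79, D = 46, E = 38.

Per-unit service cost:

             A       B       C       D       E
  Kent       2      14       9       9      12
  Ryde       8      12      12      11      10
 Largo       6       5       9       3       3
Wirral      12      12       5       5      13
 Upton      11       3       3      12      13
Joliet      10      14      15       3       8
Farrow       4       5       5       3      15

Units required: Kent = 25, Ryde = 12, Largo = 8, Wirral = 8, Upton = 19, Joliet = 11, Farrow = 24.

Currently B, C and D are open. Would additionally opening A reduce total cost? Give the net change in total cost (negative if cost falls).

No — net change +55 (cost rises by 55).

Current service cost with {B, C, D}: 583.
Adding A: each zone re-picks its cheapest; new service cost 372, saving 211.
Extra fixed cost: 266. Net change = 266 − 211 = 55.
(Totals: 788 → 843.)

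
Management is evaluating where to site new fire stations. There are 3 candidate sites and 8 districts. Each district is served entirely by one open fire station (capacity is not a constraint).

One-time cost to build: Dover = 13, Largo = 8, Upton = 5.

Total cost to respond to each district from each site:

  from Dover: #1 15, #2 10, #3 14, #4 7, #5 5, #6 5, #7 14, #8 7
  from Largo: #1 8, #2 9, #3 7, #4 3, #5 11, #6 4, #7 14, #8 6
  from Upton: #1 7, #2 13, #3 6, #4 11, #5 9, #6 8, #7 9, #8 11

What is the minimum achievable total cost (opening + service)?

For any fixed open set, each district goes to its cheapest open site; total = fixed + service.
{Largo, Upton}: #1→Upton 7, #2→Largo 9, #3→Upton 6, #4→Largo 3, #5→Upton 9, #6→Largo 4, #7→Upton 9, #8→Largo 6. Service 53; fixed 13; total 66.
{Largo}: service 62 + fixed 8 = 70
{Dover, Upton}: #1→Upton 7, #2→Dover 10, #3→Upton 6, #4→Dover 7, #5→Dover 5, #6→Dover 5, #7→Upton 9, #8→Dover 7. Service 56; fixed 18; total 74.
{Dover, Largo, Upton}: service 49 + fixed 26 = 75
No other subset beats 66.

Minimum total cost: 66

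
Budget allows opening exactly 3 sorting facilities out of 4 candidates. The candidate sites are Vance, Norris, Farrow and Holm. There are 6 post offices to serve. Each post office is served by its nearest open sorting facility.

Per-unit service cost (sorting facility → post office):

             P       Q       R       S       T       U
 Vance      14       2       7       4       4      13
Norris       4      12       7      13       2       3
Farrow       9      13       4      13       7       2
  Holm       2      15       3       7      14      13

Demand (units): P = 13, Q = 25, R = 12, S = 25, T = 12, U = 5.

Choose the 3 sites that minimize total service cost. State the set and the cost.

Choose Vance, Norris and Holm; total service cost 251.

With exactly 3 open, each post office uses its cheapest among the chosen.
{Vance, Norris, Holm}: P→Holm 2·13=26, Q→Vance 2·25=50, R→Holm 3·12=36, S→Vance 4·25=100, T→Norris 2·12=24, U→Norris 3·5=15. Service cost 251.
{Vance, Farrow, Holm}: service cost 270
{Vance, Norris, Farrow}: service cost 284
Among all 4 size-3 choices, {Vance, Norris, Holm} is lowest.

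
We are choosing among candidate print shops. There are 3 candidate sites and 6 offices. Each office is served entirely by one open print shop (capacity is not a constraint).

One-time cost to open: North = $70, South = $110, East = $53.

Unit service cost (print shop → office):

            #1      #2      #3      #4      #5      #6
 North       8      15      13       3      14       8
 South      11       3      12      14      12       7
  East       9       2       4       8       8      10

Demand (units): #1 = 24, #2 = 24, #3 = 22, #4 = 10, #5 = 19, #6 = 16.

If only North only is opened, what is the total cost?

Total cost: 1332

Each office is assigned to its cheapest site among the open ones.
{North}: #1→North 8·24=192, #2→North 15·24=360, #3→North 13·22=286, #4→North 3·10=30, #5→North 14·19=266, #6→North 8·16=128. Service 1262; fixed 70; total 1332.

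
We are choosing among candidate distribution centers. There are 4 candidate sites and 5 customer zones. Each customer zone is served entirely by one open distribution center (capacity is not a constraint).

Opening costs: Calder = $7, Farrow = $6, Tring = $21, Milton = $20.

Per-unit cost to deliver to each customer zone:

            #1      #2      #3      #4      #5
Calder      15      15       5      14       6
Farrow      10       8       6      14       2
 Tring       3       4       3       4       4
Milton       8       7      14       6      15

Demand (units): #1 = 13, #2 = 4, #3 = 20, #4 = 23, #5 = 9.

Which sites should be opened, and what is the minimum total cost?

For any fixed open set, each customer zone goes to its cheapest open site; total = fixed + service.
{Farrow, Tring}: #1→Tring 3·13=39, #2→Tring 4·4=16, #3→Tring 3·20=60, #4→Tring 4·23=92, #5→Farrow 2·9=18. Service 225; fixed 27; total 252.
{Calder, Farrow, Tring}: service 225 + fixed 34 = 259
{Tring}: #1→Tring 3·13=39, #2→Tring 4·4=16, #3→Tring 3·20=60, #4→Tring 4·23=92, #5→Tring 4·9=36. Service 243; fixed 21; total 264.
{Calder, Farrow, Tring, Milton}: service 225 + fixed 54 = 279
No other subset beats 252.

Open Farrow and Tring; minimum total cost 252.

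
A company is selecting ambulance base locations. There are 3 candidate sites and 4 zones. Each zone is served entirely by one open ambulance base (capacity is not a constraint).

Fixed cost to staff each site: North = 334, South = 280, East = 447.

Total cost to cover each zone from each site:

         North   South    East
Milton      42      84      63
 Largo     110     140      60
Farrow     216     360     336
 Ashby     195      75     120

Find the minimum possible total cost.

For any fixed open set, each zone goes to its cheapest open site; total = fixed + service.
{North}: Milton→North 42, Largo→North 110, Farrow→North 216, Ashby→North 195. Service 563; fixed 334; total 897.
{South}: service 659 + fixed 280 = 939
{East}: service 579 + fixed 447 = 1026
{North, South, East}: service 393 + fixed 1061 = 1454
No other subset beats 897.

Minimum total cost: 897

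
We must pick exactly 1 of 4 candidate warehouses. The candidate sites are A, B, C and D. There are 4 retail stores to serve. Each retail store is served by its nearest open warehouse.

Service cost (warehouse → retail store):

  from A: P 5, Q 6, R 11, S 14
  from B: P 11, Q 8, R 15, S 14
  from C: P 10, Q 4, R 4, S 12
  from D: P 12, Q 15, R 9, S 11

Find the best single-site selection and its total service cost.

With exactly 1 open, each retail store uses its cheapest among the chosen.
{C}: P→C 10, Q→C 4, R→C 4, S→C 12. Service cost 30.
{A}: service cost 36
{D}: service cost 47
Among all 4 size-1 choices, {C} is lowest.

Choose C only; total service cost 30.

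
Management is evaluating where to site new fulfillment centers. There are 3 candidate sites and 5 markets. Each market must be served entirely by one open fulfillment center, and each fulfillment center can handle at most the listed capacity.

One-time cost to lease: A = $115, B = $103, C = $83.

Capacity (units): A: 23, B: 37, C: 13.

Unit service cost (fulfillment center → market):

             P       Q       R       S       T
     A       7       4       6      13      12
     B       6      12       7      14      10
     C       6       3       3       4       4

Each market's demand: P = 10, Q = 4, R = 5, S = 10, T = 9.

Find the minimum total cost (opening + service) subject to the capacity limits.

Open {B, C}: P→B 6·10=60, Q→B 12·4=48, R→B 7·5=35, S→C 4·10=40, T→B 10·9=90.
Loads: B carries 28/37, C carries 10/13. Service 273; fixed 186; total 459.
Next best feasible plan costs 469.

Minimum total cost: 459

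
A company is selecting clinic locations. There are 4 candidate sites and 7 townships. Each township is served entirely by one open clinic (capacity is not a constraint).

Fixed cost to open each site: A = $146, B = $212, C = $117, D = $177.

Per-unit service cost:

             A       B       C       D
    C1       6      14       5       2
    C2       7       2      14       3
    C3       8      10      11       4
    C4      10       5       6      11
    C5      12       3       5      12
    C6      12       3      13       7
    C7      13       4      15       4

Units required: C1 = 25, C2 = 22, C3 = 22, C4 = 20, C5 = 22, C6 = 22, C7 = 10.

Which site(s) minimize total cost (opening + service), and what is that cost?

For any fixed open set, each township goes to its cheapest open site; total = fixed + service.
{B, D}: C1→D 2·25=50, C2→B 2·22=44, C3→D 4·22=88, C4→B 5·20=100, C5→B 3·22=66, C6→B 3·22=66, C7→B 4·10=40. Service 454; fixed 389; total 843.
{C, D}: service 628 + fixed 294 = 922
{B, C, D}: C1→D 2·25=50, C2→B 2·22=44, C3→D 4·22=88, C4→B 5·20=100, C5→B 3·22=66, C6→B 3·22=66, C7→B 4·10=40. Service 454; fixed 506; total 960.
{A, B, C, D}: C1→D 2·25=50, C2→B 2·22=44, C3→D 4·22=88, C4→B 5·20=100, C5→B 3·22=66, C6→B 3·22=66, C7→B 4·10=40. Service 454; fixed 652; total 1106.
No other subset beats 843.

Open B and D; minimum total cost 843.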